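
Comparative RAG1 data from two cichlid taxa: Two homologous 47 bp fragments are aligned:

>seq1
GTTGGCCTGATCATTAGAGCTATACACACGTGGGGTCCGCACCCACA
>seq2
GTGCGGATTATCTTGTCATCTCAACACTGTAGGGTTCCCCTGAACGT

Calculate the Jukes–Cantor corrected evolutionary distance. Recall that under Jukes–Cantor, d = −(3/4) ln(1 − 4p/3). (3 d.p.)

0.926

The sequences differ at 25 of 47 sites, so p = 25/47 ≈ 0.531915.
d = −(3/4) ln(1 − 4p/3) = −0.75 ln(1 − 0.70922) = −0.75 ln(0.29078)
  = −0.75 × (-1.235188) = 0.926391 substitutions/site.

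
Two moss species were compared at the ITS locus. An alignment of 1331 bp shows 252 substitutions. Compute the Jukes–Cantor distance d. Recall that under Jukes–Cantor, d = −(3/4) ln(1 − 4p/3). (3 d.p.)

p = 252/1331 ≈ 0.189331.
d = −(3/4) ln(1 − 4p/3) = −0.75 ln(1 − 0.252441) = −0.75 ln(0.747559)
  = −0.75 × (-0.290942) = 0.218207 substitutions/site.

0.218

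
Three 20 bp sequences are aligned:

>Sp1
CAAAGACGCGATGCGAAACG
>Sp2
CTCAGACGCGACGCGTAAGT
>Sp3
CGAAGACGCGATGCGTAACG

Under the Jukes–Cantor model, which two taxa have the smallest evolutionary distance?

Sp1–Sp2: 6/20 differ, p = 0.300, d = 0.383.
Sp1–Sp3: 2/20 differ, p = 0.100, d = 0.107.
Sp2–Sp3: 5/20 differ, p = 0.250, d = 0.304.
The smallest distance is between Sp1 and Sp3.

Sp1 and Sp3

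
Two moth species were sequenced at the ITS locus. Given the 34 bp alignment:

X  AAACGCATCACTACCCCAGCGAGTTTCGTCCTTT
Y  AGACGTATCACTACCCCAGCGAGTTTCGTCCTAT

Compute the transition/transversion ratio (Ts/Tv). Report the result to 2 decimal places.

2.00

Transitions are A↔G and C↔T; transversions are all other mismatches.
Transitions: 2. Transversions: 1.
R = 2/1 = 2.00.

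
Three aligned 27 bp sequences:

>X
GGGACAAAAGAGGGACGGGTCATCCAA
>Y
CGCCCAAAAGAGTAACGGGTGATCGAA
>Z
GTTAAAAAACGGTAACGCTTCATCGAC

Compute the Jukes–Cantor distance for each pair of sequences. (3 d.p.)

X–Y: 7/27 sites differ → p ≈ 0.259259, d = −0.75 ln(1 − 0.345679) = 0.318118 ≈ 0.318.
X–Z: 11/27 sites differ → p ≈ 0.407407, d = −0.75 ln(1 − 0.543209) = 0.587647 ≈ 0.588.
Y–Z: 11/27 sites differ → p ≈ 0.407407, d = −0.75 ln(1 − 0.543209) = 0.587647 ≈ 0.588.

d(X,Y) = 0.318, d(X,Z) = 0.588, d(Y,Z) = 0.588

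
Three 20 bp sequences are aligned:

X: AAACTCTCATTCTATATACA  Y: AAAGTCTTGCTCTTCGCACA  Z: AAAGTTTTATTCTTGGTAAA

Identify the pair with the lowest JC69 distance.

X–Y: 8/20 differ, p = 0.400, d = 0.572.
X–Z: 7/20 differ, p = 0.350, d = 0.471.
Y–Z: 6/20 differ, p = 0.300, d = 0.383.
The smallest distance is between Y and Z.

Y and Z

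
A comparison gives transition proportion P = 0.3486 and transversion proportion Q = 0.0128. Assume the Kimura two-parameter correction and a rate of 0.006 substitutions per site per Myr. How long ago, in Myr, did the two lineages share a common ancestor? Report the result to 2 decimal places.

Under the Kimura two-parameter model, d = −½ ln(1 − 2P − Q) − ¼ ln(1 − 2Q).
1 − 2P − Q = 0.29, giving −½ ln(0.29) = 0.618937.
1 − 2Q = 0.9744, giving −¼ ln(0.9744) = 0.006483.
d = 0.618937 + 0.006483 = 0.625420.
Under a molecular clock d = 2μt, so t = d/(2μ) = 0.625420 / (2 × 0.006) = 52.12 Myr.

52.12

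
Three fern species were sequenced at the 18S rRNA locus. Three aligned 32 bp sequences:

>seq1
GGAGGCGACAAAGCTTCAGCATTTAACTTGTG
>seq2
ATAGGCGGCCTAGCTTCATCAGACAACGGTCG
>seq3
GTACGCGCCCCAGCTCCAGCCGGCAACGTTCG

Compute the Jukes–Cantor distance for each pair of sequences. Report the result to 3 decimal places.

d(seq1,seq2) = 0.585, d(seq1,seq3) = 0.585, d(seq2,seq3) = 0.353

seq1–seq2: 13/32 sites differ → p = 0.40625, d = −0.75 ln(1 − 0.541667) = 0.585119 ≈ 0.585.
seq1–seq3: 13/32 sites differ → p = 0.40625, d = −0.75 ln(1 − 0.541667) = 0.585119 ≈ 0.585.
seq2–seq3: 9/32 sites differ → p = 0.28125, d = −0.75 ln(1 − 0.375) = 0.352503 ≈ 0.353.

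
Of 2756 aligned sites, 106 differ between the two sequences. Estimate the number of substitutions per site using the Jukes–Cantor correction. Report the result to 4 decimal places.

p = 106/2756 ≈ 0.038462.
d = −(3/4) ln(1 − 4p/3) = −0.75 ln(1 − 0.051283) = −0.75 ln(0.948717)
  = −0.75 × (-0.052645) = 0.039484 substitutions/site.

0.0395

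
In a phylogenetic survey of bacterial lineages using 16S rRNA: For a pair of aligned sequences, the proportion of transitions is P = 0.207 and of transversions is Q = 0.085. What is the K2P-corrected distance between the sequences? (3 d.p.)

0.392

Under the Kimura two-parameter model, d = −½ ln(1 − 2P − Q) − ¼ ln(1 − 2Q).
1 − 2P − Q = 0.501, giving −½ ln(0.501) = 0.345575.
1 − 2Q = 0.83, giving −¼ ln(0.83) = 0.046582.
d = 0.345575 + 0.046582 = 0.392157.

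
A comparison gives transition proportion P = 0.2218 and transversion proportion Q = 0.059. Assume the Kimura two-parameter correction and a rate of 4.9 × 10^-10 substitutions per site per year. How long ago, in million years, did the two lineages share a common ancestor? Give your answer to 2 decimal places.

388.34

Under the Kimura two-parameter model, d = −½ ln(1 − 2P − Q) − ¼ ln(1 − 2Q).
1 − 2P − Q = 0.4974, giving −½ ln(0.4974) = 0.349180.
1 − 2Q = 0.882, giving −¼ ln(0.882) = 0.031391.
d = 0.349180 + 0.031391 = 0.380571.
Under a molecular clock d = 2μt, so t = d/(2μ) = 0.380571 / (2 × 4.9 × 10^-10) = 388.34 million years.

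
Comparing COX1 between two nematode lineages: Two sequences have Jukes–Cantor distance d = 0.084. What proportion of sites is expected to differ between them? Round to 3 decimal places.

0.079

p = (3/4)(1 − e^(−4d/3)) = 0.75 × (1 − e^(-0.112)) = 0.75 × (1 − 0.894044) = 0.079467.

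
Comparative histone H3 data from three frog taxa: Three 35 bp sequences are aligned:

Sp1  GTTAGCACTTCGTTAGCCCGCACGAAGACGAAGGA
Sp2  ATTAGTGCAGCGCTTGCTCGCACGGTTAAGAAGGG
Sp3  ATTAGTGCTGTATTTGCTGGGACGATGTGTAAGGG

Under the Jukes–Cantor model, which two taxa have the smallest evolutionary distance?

Sp1–Sp2: 13/35 differ, p = 0.371, d = 0.513.
Sp1–Sp3: 15/35 differ, p = 0.429, d = 0.635.
Sp2–Sp3: 11/35 differ, p = 0.314, d = 0.407.
The smallest distance is between Sp2 and Sp3.

Sp2 and Sp3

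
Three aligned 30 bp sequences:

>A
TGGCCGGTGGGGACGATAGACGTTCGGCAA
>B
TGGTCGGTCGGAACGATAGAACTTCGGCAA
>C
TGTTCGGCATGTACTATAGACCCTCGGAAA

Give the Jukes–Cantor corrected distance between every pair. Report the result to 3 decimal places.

d(A,B) = 0.188, d(A,C) = 0.441, d(B,C) = 0.383

A–B: 5/30 sites differ → p ≈ 0.166667, d = −0.75 ln(1 − 0.222223) = 0.188487 ≈ 0.188.
A–C: 10/30 sites differ → p ≈ 0.333333, d = −0.75 ln(1 − 0.444444) = 0.440839 ≈ 0.441.
B–C: 9/30 sites differ → p = 0.3, d = −0.75 ln(1 − 0.4) = 0.383119 ≈ 0.383.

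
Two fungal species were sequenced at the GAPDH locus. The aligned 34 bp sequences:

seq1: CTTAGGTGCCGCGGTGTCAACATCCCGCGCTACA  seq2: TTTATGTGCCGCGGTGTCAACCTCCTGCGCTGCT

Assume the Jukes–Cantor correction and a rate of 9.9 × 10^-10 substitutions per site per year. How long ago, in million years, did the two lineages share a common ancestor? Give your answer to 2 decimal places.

The sequences differ at 6 of 34 sites (1, 5, 22, 26, 32, 34), so p = 6/34 ≈ 0.176471.
d = −(3/4) ln(1 − 4p/3) = −0.75 ln(1 − 0.235295) = −0.75 ln(0.764705)
  = −0.75 × (-0.268265) = 0.201199 substitutions/site.
Under a molecular clock d = 2μt, so t = d/(2μ) = 0.201199 / (2 × 9.9 × 10^-10) = 101.62 million years.

101.62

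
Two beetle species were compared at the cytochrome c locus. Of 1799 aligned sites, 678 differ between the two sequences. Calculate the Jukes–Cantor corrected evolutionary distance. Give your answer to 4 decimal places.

p = 678/1799 ≈ 0.376876.
d = −(3/4) ln(1 − 4p/3) = −0.75 ln(1 − 0.502501) = −0.75 ln(0.497499)
  = −0.75 × (-0.698162) = 0.523622 substitutions/site.

0.5236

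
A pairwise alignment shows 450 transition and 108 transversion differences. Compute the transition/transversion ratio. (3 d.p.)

4.167

R = 450/108 = 4.166666… ≈ 4.167 (to 3 d.p.).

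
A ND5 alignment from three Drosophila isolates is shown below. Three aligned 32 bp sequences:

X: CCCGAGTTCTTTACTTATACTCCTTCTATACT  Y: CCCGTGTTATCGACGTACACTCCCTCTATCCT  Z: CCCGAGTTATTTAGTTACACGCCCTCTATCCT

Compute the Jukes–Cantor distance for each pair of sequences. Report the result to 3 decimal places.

X–Y: 8/32 sites differ → p = 0.25, d = −0.75 ln(1 − 0.333333) = 0.304098 ≈ 0.304.
X–Z: 6/32 sites differ → p = 0.1875, d = −0.75 ln(1 − 0.25) = 0.215762 ≈ 0.216.
Y–Z: 6/32 sites differ → p = 0.1875, d = −0.75 ln(1 − 0.25) = 0.215762 ≈ 0.216.

d(X,Y) = 0.304, d(X,Z) = 0.216, d(Y,Z) = 0.216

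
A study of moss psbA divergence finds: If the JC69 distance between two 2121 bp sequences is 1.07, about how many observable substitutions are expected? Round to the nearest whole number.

Invert JC69: p = (3/4)(1 − e^(−4d/3)) = 0.75 × (1 − e^(-1.426667)) = 0.75 × (1 − 0.240108) = 0.569919.
Expected differing sites = pL ≈ 0.569919 × 2121 = 1208.798199 ≈ 1209.

1209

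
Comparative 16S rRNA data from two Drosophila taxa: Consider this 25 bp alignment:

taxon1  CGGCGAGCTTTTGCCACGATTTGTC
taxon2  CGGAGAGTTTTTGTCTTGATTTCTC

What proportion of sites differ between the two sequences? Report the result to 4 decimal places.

The sequences differ at 6 of 25 positions (sites 4, 8, 14, 16, 17, 23).
p = 6/25 = 0.2400.

0.2400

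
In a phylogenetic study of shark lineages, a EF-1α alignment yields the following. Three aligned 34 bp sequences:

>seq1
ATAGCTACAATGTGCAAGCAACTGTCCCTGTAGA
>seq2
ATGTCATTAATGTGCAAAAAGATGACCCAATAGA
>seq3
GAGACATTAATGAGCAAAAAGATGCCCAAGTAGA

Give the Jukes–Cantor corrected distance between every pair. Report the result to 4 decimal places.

seq1–seq2: 12/34 sites differ → p ≈ 0.352941, d = −0.75 ln(1 − 0.470588) = 0.476991 ≈ 0.4770.
seq1–seq3: 15/34 sites differ → p ≈ 0.441176, d = −0.75 ln(1 − 0.588235) = 0.665477 ≈ 0.6655.
seq2–seq3: 7/34 sites differ → p ≈ 0.205882, d = −0.75 ln(1 − 0.274509) = 0.240680 ≈ 0.2407.

d(seq1,seq2) = 0.4770, d(seq1,seq3) = 0.6655, d(seq2,seq3) = 0.2407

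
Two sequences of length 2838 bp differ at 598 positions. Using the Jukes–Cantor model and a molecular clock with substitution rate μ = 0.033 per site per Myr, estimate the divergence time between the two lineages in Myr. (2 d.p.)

p = 598/2838 ≈ 0.210712.
d = −(3/4) ln(1 − 4p/3) = −0.75 ln(1 − 0.280949) = −0.75 ln(0.719051)
  = −0.75 × (-0.329823) = 0.247367 substitutions/site.
Under a molecular clock d = 2μt, so t = d/(2μ) = 0.247367 / (2 × 0.033) = 3.75 Myr.

3.75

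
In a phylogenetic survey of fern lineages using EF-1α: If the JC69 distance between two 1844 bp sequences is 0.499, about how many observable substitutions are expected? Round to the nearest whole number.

Invert JC69: p = (3/4)(1 − e^(−4d/3)) = 0.75 × (1 − e^(-0.665333)) = 0.75 × (1 − 0.514102) = 0.364424.
Expected differing sites = pL ≈ 0.364424 × 1844 = 671.997856 ≈ 672.

672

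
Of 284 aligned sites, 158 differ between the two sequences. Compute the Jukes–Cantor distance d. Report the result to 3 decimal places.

p = 158/284 ≈ 0.556338.
d = −(3/4) ln(1 − 4p/3) = −0.75 ln(1 − 0.741784) = −0.75 ln(0.258216)
  = −0.75 × (-1.353959) = 1.015469 substitutions/site.

1.015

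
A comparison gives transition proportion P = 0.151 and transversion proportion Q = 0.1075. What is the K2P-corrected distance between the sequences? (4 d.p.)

0.3239

Under the Kimura two-parameter model, d = −½ ln(1 − 2P − Q) − ¼ ln(1 − 2Q).
1 − 2P − Q = 0.5905, giving −½ ln(0.5905) = 0.263393.
1 − 2Q = 0.785, giving −¼ ln(0.785) = 0.060518.
d = 0.263393 + 0.060518 = 0.323911.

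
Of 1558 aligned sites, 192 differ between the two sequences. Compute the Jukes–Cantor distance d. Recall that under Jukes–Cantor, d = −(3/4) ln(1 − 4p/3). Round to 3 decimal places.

p = 192/1558 ≈ 0.123235.
d = −(3/4) ln(1 − 4p/3) = −0.75 ln(1 − 0.164313) = −0.75 ln(0.835687)
  = −0.75 × (-0.179501) = 0.134626 substitutions/site.

0.135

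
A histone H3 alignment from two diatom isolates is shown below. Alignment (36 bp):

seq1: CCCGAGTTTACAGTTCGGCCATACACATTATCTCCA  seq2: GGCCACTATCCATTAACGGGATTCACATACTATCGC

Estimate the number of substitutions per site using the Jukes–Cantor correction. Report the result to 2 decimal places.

0.82

The sequences differ at 18 of 36 sites, so p = 18/36 = 0.5.
d = −(3/4) ln(1 − 4p/3) = −0.75 ln(1 − 0.666667) = −0.75 ln(0.333333)
  = −0.75 × (-1.098613) = 0.823960 substitutions/site.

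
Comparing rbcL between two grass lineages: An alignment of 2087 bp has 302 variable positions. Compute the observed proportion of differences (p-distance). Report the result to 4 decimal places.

p = 302/2087 = 0.144705… ≈ 0.1447 (to 4 d.p.).

0.1447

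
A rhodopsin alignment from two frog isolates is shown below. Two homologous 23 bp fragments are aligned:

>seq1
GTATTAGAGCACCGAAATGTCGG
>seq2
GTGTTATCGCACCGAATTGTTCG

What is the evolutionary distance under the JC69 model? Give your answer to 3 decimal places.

The sequences differ at 6 of 23 sites (3, 7, 8, 17, 21, 22), so p = 6/23 ≈ 0.26087.
d = −(3/4) ln(1 − 4p/3) = −0.75 ln(1 − 0.347827) = −0.75 ln(0.652173)
  = −0.75 × (-0.427445) = 0.320584 substitutions/site.

0.321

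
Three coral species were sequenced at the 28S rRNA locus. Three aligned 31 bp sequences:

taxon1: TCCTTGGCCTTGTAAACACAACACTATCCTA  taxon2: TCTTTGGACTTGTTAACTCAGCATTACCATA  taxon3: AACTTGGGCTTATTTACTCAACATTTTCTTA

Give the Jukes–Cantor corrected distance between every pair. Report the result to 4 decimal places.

taxon1–taxon2: 8/31 sites differ → p ≈ 0.258065, d = −0.75 ln(1 − 0.344087) = 0.316295 ≈ 0.3163.
taxon1–taxon3: 10/31 sites differ → p ≈ 0.322581, d = −0.75 ln(1 − 0.430108) = 0.421731 ≈ 0.4217.
taxon2–taxon3: 10/31 sites differ → p ≈ 0.322581, d = −0.75 ln(1 − 0.430108) = 0.421731 ≈ 0.4217.

d(taxon1,taxon2) = 0.3163, d(taxon1,taxon3) = 0.4217, d(taxon2,taxon3) = 0.4217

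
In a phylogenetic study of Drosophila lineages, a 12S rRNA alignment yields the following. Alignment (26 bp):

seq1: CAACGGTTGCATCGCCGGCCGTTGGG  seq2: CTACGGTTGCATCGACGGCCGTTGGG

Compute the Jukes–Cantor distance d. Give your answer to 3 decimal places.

The sequences differ at 2 of 26 sites (2, 15), so p = 2/26 ≈ 0.076923.
d = −(3/4) ln(1 − 4p/3) = −0.75 ln(1 − 0.102564) = −0.75 ln(0.897436)
  = −0.75 × (-0.108213) = 0.081160 substitutions/site.

0.081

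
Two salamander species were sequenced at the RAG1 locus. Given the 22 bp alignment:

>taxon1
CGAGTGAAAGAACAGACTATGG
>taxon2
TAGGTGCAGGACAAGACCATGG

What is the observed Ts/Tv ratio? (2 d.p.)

Transitions are A↔G and C↔T; transversions are all other mismatches.
Transitions: 5. Transversions: 3.
R = 5/3 = 1.666666… ≈ 1.67 (to 2 d.p.).

1.67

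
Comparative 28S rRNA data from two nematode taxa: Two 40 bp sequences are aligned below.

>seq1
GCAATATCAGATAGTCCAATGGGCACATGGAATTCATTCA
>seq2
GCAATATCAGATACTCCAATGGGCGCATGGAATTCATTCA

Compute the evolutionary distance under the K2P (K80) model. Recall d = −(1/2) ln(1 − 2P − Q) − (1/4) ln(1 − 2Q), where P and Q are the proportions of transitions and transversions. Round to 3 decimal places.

Of 40 sites, 1 differences are transitions and 1 are transversions, so P = 1/40 = 0.025 and Q = 1/40 = 0.025.
Under the Kimura two-parameter model, d = −½ ln(1 − 2P − Q) − ¼ ln(1 − 2Q).
1 − 2P − Q = 0.925, giving −½ ln(0.925) = 0.038981.
1 − 2Q = 0.95, giving −¼ ln(0.95) = 0.012823.
d = 0.038981 + 0.012823 = 0.051804.

0.052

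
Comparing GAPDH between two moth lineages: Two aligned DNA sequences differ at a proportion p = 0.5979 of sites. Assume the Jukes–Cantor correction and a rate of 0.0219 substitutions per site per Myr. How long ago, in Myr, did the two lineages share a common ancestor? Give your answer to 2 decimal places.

27.32

d = −(3/4) ln(1 − 4p/3) = −0.75 ln(1 − 0.7972) = −0.75 ln(0.2028)
  = −0.75 × (-1.595535) = 1.196651 substitutions/site.
Under a molecular clock d = 2μt, so t = d/(2μ) = 1.196651 / (2 × 0.0219) = 27.32 Myr.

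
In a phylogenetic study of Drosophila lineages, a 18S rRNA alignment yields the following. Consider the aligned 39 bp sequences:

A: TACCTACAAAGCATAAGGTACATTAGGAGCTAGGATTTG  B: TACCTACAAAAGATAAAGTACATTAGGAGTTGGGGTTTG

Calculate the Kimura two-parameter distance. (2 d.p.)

0.18

Of 39 sites, 5 differences are transitions and 1 are transversions, so P = 5/39 ≈ 0.128205 and Q = 1/39 ≈ 0.025641.
Under the Kimura two-parameter model, d = −½ ln(1 − 2P − Q) − ¼ ln(1 − 2Q).
1 − 2P − Q = 0.717949, giving −½ ln(0.717949) = 0.165678.
1 − 2Q = 0.948718, giving −¼ ln(0.948718) = 0.013161.
d = 0.165678 + 0.013161 = 0.178839.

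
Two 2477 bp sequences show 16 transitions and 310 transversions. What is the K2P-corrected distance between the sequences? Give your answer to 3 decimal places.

P = 16/2477 ≈ 0.006459 and Q = 310/2477 ≈ 0.125151.
Under the Kimura two-parameter model, d = −½ ln(1 − 2P − Q) − ¼ ln(1 − 2Q).
1 − 2P − Q = 0.861931, giving −½ ln(0.861931) = 0.074290.
1 − 2Q = 0.749698, giving −¼ ln(0.749698) = 0.072021.
d = 0.074290 + 0.072021 = 0.146311.

0.146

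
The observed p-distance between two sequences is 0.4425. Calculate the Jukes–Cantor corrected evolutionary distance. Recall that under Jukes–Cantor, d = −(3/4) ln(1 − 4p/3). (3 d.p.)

d = −(3/4) ln(1 − 4p/3) = −0.75 ln(1 − 0.59) = −0.75 ln(0.41)
  = −0.75 × (-0.891598) = 0.668699 substitutions/site.

0.669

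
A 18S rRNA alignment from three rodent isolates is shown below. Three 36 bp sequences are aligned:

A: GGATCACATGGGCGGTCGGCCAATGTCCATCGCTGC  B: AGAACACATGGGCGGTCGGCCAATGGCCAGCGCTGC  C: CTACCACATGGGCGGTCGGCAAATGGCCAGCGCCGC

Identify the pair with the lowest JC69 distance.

A–B: 4/36 differ, p = 0.111, d = 0.120.
A–C: 7/36 differ, p = 0.194, d = 0.225.
B–C: 5/36 differ, p = 0.139, d = 0.154.
The smallest distance is between A and B.

A and B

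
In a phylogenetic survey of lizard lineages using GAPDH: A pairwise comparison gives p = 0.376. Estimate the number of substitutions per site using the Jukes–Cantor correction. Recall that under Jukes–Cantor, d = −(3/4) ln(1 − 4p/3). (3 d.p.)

0.522

d = −(3/4) ln(1 − 4p/3) = −0.75 ln(1 − 0.501333) = −0.75 ln(0.498667)
  = −0.75 × (-0.695817) = 0.521863 substitutions/site.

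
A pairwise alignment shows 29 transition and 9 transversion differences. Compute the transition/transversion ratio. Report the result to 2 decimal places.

R = 29/9 = 3.222222… ≈ 3.22 (to 2 d.p.).

3.22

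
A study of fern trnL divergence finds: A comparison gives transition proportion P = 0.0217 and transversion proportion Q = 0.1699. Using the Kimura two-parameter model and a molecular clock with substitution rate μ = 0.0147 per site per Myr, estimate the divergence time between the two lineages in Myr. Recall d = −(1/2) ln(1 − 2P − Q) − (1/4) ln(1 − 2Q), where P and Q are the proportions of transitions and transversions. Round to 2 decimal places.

Under the Kimura two-parameter model, d = −½ ln(1 − 2P − Q) − ¼ ln(1 − 2Q).
1 − 2P − Q = 0.7867, giving −½ ln(0.7867) = 0.119954.
1 − 2Q = 0.6602, giving −¼ ln(0.6602) = 0.103803.
d = 0.119954 + 0.103803 = 0.223757.
Under a molecular clock d = 2μt, so t = d/(2μ) = 0.223757 / (2 × 0.0147) = 7.61 Myr.

7.61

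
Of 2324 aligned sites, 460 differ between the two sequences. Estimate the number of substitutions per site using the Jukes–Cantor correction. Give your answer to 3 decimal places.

p = 460/2324 ≈ 0.197935.
d = −(3/4) ln(1 − 4p/3) = −0.75 ln(1 − 0.263913) = −0.75 ln(0.736087)
  = −0.75 × (-0.306407) = 0.229805 substitutions/site.

0.230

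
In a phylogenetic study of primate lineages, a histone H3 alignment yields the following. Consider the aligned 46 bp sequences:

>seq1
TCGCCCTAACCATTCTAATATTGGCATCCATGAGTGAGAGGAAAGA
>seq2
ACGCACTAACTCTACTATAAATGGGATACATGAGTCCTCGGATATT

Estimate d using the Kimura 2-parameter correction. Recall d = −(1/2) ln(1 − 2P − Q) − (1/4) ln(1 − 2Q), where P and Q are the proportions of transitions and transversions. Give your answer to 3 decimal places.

Of 46 sites, 1 differences are transitions and 16 are transversions, so P = 1/46 ≈ 0.021739 and Q = 16/46 ≈ 0.347826.
Under the Kimura two-parameter model, d = −½ ln(1 − 2P − Q) − ¼ ln(1 − 2Q).
1 − 2P − Q = 0.608696, giving −½ ln(0.608696) = 0.248218.
1 − 2Q = 0.304348, giving −¼ ln(0.304348) = 0.297396.
d = 0.248218 + 0.297396 = 0.545614.

0.546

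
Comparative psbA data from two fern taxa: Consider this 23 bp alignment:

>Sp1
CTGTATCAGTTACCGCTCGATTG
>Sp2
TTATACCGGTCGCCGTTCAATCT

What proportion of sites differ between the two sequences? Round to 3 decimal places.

0.435

The sequences differ at 10 of 23 positions (sites 1, 3, 6, 8, 11, 12, 16, 19, 22, 23).
p = 10/23 = 0.434782… ≈ 0.435 (to 3 d.p.).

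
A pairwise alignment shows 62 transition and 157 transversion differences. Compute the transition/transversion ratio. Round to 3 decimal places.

0.395

R = 62/157 = 0.394904… ≈ 0.395 (to 3 d.p.).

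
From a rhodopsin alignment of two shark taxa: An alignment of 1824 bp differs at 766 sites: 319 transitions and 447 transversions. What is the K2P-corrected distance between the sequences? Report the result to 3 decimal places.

P = 319/1824 ≈ 0.17489 and Q = 447/1824 ≈ 0.245066.
Under the Kimura two-parameter model, d = −½ ln(1 − 2P − Q) − ¼ ln(1 − 2Q).
1 − 2P − Q = 0.405154, giving −½ ln(0.405154) = 0.451744.
1 − 2Q = 0.509868, giving −¼ ln(0.509868) = 0.168401.
d = 0.451744 + 0.168401 = 0.620145.

0.620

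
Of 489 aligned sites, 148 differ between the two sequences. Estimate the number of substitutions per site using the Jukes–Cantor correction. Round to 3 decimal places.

p = 148/489 ≈ 0.302658.
d = −(3/4) ln(1 − 4p/3) = −0.75 ln(1 − 0.403544) = −0.75 ln(0.596456)
  = −0.75 × (-0.516750) = 0.387563 substitutions/site.

0.388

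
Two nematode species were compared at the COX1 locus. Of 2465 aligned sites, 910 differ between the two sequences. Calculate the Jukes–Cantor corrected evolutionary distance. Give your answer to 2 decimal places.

p = 910/2465 ≈ 0.369168.
d = −(3/4) ln(1 − 4p/3) = −0.75 ln(1 − 0.492224) = −0.75 ln(0.507776)
  = −0.75 × (-0.677715) = 0.508286 substitutions/site.

0.51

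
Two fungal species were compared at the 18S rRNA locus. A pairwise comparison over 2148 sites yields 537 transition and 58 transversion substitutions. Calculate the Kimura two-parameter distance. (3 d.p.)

0.388

P = 537/2148 = 0.25 and Q = 58/2148 ≈ 0.027002.
Under the Kimura two-parameter model, d = −½ ln(1 − 2P − Q) − ¼ ln(1 − 2Q).
1 − 2P − Q = 0.472998, giving −½ ln(0.472998) = 0.374332.
1 − 2Q = 0.945996, giving −¼ ln(0.945996) = 0.013879.
d = 0.374332 + 0.013879 = 0.388211.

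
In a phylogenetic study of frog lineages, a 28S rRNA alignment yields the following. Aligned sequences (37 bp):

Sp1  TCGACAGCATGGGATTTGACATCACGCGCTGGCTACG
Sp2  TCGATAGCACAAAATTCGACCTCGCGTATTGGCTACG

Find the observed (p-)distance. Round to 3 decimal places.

0.297

The sequences differ at 11 of 37 positions.
p = 11/37 = 0.297297… ≈ 0.297 (to 3 d.p.).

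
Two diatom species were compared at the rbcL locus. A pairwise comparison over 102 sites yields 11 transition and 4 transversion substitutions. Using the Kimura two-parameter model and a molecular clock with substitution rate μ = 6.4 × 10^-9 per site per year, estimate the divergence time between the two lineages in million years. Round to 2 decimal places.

13.09

P = 11/102 ≈ 0.107843 and Q = 4/102 ≈ 0.039216.
Under the Kimura two-parameter model, d = −½ ln(1 − 2P − Q) − ¼ ln(1 − 2Q).
1 − 2P − Q = 0.745098, giving −½ ln(0.745098) = 0.147120.
1 − 2Q = 0.921568, giving −¼ ln(0.921568) = 0.020420.
d = 0.147120 + 0.020420 = 0.167540.
Under a molecular clock d = 2μt, so t = d/(2μ) = 0.167540 / (2 × 6.4 × 10^-9) = 13.09 million years.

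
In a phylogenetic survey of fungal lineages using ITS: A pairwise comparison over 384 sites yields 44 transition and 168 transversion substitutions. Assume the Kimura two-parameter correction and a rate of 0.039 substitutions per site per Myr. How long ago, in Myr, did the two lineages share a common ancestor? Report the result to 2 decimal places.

13.71

P = 44/384 ≈ 0.114583 and Q = 168/384 = 0.4375.
Under the Kimura two-parameter model, d = −½ ln(1 − 2P − Q) − ¼ ln(1 − 2Q).
1 − 2P − Q = 0.333334, giving −½ ln(0.333334) = 0.549305.
1 − 2Q = 0.125, giving −¼ ln(0.125) = 0.519860.
d = 0.549305 + 0.519860 = 1.069165.
Under a molecular clock d = 2μt, so t = d/(2μ) = 1.069165 / (2 × 0.039) = 13.71 Myr.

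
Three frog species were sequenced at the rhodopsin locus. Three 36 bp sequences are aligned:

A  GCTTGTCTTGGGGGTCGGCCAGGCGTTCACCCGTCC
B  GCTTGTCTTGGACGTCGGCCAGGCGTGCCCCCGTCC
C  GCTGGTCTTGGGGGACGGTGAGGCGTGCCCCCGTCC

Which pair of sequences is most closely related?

A and B

A–B: 4/36 differ, p = 0.111, d = 0.120.
A–C: 6/36 differ, p = 0.167, d = 0.188.
B–C: 6/36 differ, p = 0.167, d = 0.188.
The smallest distance is between A and B.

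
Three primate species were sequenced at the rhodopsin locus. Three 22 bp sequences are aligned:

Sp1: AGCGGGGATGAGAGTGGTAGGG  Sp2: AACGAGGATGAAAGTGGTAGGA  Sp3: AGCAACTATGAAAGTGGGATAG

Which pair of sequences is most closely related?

Sp1–Sp2: 4/22 differ, p = 0.182, d = 0.208.
Sp1–Sp3: 8/22 differ, p = 0.364, d = 0.497.
Sp2–Sp3: 8/22 differ, p = 0.364, d = 0.497.
The smallest distance is between Sp1 and Sp2.

Sp1 and Sp2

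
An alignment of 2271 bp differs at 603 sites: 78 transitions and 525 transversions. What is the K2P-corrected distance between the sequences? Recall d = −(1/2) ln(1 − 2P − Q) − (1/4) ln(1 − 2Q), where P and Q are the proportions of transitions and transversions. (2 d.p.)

0.33

P = 78/2271 ≈ 0.034346 and Q = 525/2271 ≈ 0.231176.
Under the Kimura two-parameter model, d = −½ ln(1 − 2P − Q) − ¼ ln(1 − 2Q).
1 − 2P − Q = 0.700132, giving −½ ln(0.700132) = 0.178243.
1 − 2Q = 0.537648, giving −¼ ln(0.537648) = 0.155138.
d = 0.178243 + 0.155138 = 0.333381.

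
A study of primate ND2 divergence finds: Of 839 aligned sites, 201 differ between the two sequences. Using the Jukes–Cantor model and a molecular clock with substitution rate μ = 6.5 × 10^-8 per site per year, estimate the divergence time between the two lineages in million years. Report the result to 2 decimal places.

2.22

p = 201/839 ≈ 0.239571.
d = −(3/4) ln(1 − 4p/3) = −0.75 ln(1 − 0.319428) = −0.75 ln(0.680572)
  = −0.75 × (-0.384822) = 0.288617 substitutions/site.
Under a molecular clock d = 2μt, so t = d/(2μ) = 0.288617 / (2 × 6.5 × 10^-8) = 2.22 million years.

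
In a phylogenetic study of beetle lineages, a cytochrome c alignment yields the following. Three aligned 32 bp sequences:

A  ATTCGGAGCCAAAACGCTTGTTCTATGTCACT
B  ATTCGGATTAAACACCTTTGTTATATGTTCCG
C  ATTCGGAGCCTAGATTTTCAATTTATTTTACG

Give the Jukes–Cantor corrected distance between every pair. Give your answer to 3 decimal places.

d(A,B) = 0.404, d(A,C) = 0.520, d(B,C) = 0.585

A–B: 10/32 sites differ → p = 0.3125, d = −0.75 ln(1 − 0.416667) = 0.404248 ≈ 0.404.
A–C: 12/32 sites differ → p = 0.375, d = −0.75 ln(1 − 0.5) = 0.519860 ≈ 0.520.
B–C: 13/32 sites differ → p = 0.40625, d = −0.75 ln(1 − 0.541667) = 0.585119 ≈ 0.585.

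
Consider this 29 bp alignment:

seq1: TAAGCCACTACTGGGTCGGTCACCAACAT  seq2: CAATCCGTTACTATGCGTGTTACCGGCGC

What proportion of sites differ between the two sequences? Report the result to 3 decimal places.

0.483

The sequences differ at 14 of 29 positions.
p = 14/29 = 0.482758… ≈ 0.483 (to 3 d.p.).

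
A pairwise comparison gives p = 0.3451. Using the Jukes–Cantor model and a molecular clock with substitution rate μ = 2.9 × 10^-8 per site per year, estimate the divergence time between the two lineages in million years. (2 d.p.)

7.97

d = −(3/4) ln(1 − 4p/3) = −0.75 ln(1 − 0.460133) = −0.75 ln(0.539867)
  = −0.75 × (-0.616432) = 0.462324 substitutions/site.
Under a molecular clock d = 2μt, so t = d/(2μ) = 0.462324 / (2 × 2.9 × 10^-8) = 7.97 million years.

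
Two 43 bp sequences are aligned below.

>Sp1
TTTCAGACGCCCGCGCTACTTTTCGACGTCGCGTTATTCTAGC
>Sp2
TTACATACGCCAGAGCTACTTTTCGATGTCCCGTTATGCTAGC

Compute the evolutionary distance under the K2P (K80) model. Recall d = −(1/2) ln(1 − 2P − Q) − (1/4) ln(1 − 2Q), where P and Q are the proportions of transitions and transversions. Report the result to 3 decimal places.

0.185

Of 43 sites, 1 differences are transitions and 6 are transversions, so P = 1/43 ≈ 0.023256 and Q = 6/43 ≈ 0.139535.
Under the Kimura two-parameter model, d = −½ ln(1 − 2P − Q) − ¼ ln(1 − 2Q).
1 − 2P − Q = 0.813953, giving −½ ln(0.813953) = 0.102926.
1 − 2Q = 0.72093, giving −¼ ln(0.72093) = 0.081803.
d = 0.102926 + 0.081803 = 0.184729.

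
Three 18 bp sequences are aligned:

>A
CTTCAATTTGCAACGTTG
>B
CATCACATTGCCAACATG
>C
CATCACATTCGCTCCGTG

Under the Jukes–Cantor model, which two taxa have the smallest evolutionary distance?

A–B: 7/18 differ, p = 0.389, d = 0.548.
A–C: 9/18 differ, p = 0.500, d = 0.824.
B–C: 5/18 differ, p = 0.278, d = 0.347.
The smallest distance is between B and C.

B and C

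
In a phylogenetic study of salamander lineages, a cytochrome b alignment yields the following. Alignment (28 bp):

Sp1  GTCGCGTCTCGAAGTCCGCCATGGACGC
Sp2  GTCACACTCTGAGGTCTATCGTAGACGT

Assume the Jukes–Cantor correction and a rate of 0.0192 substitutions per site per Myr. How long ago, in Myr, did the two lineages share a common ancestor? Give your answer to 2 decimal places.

18.85

The sequences differ at 13 of 28 sites, so p = 13/28 ≈ 0.464286.
d = −(3/4) ln(1 − 4p/3) = −0.75 ln(1 − 0.619048) = −0.75 ln(0.380952)
  = −0.75 × (-0.965082) = 0.723812 substitutions/site.
Under a molecular clock d = 2μt, so t = d/(2μ) = 0.723812 / (2 × 0.0192) = 18.85 Myr.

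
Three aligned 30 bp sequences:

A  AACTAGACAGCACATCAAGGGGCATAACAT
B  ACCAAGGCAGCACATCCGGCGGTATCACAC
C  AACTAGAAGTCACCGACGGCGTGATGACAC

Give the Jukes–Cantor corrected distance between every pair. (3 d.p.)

d(A,B) = 0.383, d(A,C) = 0.647, d(B,C) = 0.572

A–B: 9/30 sites differ → p = 0.3, d = −0.75 ln(1 − 0.4) = 0.383119 ≈ 0.383.
A–C: 13/30 sites differ → p ≈ 0.433333, d = −0.75 ln(1 − 0.577777) = 0.646666 ≈ 0.647.
B–C: 12/30 sites differ → p = 0.4, d = −0.75 ln(1 − 0.533333) = 0.571605 ≈ 0.572.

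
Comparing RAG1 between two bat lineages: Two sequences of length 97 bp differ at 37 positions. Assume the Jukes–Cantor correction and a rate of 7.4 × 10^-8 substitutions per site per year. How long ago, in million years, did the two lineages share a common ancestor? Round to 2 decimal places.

p = 37/97 ≈ 0.381443.
d = −(3/4) ln(1 − 4p/3) = −0.75 ln(1 − 0.508591) = −0.75 ln(0.491409)
  = −0.75 × (-0.710479) = 0.532859 substitutions/site.
Under a molecular clock d = 2μt, so t = d/(2μ) = 0.532859 / (2 × 7.4 × 10^-8) = 3.60 million years.

3.60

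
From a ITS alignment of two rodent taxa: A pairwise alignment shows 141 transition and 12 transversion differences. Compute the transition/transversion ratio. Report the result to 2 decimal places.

11.75

R = 141/12 = 11.75.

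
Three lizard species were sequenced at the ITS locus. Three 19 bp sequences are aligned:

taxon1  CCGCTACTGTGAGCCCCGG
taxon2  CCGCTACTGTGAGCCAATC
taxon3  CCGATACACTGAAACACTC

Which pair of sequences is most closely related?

taxon1–taxon2: 4/19 differ, p = 0.211, d = 0.247.
taxon1–taxon3: 8/19 differ, p = 0.421, d = 0.618.
taxon2–taxon3: 6/19 differ, p = 0.316, d = 0.410.
The smallest distance is between taxon1 and taxon2.

taxon1 and taxon2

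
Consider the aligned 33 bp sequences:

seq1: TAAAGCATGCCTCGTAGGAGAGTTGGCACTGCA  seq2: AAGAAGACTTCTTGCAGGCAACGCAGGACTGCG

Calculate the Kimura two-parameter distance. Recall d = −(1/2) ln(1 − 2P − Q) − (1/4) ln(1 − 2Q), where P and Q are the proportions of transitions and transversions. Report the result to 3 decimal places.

0.990

Of 33 sites, 10 differences are transitions and 7 are transversions, so P = 10/33 ≈ 0.30303 and Q = 7/33 ≈ 0.212121.
Under the Kimura two-parameter model, d = −½ ln(1 − 2P − Q) − ¼ ln(1 − 2Q).
1 − 2P − Q = 0.181819, giving −½ ln(0.181819) = 0.852372.
1 − 2Q = 0.575758, giving −¼ ln(0.575758) = 0.138017.
d = 0.852372 + 0.138017 = 0.990389.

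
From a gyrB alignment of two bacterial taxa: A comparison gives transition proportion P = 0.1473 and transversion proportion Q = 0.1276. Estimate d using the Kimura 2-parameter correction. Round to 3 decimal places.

Under the Kimura two-parameter model, d = −½ ln(1 − 2P − Q) − ¼ ln(1 − 2Q).
1 − 2P − Q = 0.5778, giving −½ ln(0.5778) = 0.274264.
1 − 2Q = 0.7448, giving −¼ ln(0.7448) = 0.073660.
d = 0.274264 + 0.073660 = 0.347924.

0.348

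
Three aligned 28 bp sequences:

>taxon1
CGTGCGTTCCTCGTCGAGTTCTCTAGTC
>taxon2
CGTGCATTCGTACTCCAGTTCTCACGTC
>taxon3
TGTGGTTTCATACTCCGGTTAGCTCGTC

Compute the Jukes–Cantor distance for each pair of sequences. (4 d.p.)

taxon1–taxon2: 7/28 sites differ → p = 0.25, d = −0.75 ln(1 − 0.333333) = 0.304098 ≈ 0.3041.
taxon1–taxon3: 11/28 sites differ → p ≈ 0.392857, d = −0.75 ln(1 − 0.523809) = 0.556452 ≈ 0.5565.
taxon2–taxon3: 8/28 sites differ → p ≈ 0.285714, d = −0.75 ln(1 − 0.380952) = 0.359679 ≈ 0.3597.

d(taxon1,taxon2) = 0.3041, d(taxon1,taxon3) = 0.5565, d(taxon2,taxon3) = 0.3597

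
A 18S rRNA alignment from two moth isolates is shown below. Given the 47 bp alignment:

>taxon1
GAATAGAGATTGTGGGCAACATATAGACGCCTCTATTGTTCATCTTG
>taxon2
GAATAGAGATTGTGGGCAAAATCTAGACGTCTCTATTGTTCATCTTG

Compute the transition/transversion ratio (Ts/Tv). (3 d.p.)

Transitions are A↔G and C↔T; transversions are all other mismatches.
Transitions: 1. Transversions: 2.
R = 1/2 = 0.500.

0.500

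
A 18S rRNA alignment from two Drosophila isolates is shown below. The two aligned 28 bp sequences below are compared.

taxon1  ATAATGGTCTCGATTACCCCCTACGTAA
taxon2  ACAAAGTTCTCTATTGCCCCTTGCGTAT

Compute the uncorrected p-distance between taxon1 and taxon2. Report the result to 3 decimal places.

0.286

The sequences differ at 8 of 28 positions (sites 2, 5, 7, 12, 16, 21, 23, 28).
p = 8/28 = 0.285714… ≈ 0.286 (to 3 d.p.).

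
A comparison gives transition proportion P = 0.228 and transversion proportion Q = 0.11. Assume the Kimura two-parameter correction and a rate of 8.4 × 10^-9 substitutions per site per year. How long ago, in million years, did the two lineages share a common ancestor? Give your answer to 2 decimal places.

Under the Kimura two-parameter model, d = −½ ln(1 − 2P − Q) − ¼ ln(1 − 2Q).
1 − 2P − Q = 0.434, giving −½ ln(0.434) = 0.417355.
1 − 2Q = 0.78, giving −¼ ln(0.78) = 0.062115.
d = 0.417355 + 0.062115 = 0.479470.
Under a molecular clock d = 2μt, so t = d/(2μ) = 0.479470 / (2 × 8.4 × 10^-9) = 28.54 million years.

28.54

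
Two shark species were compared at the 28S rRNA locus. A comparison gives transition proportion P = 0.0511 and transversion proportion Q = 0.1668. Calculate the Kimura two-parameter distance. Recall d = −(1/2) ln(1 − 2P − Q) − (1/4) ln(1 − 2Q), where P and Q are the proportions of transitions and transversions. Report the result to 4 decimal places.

Under the Kimura two-parameter model, d = −½ ln(1 − 2P − Q) − ¼ ln(1 − 2Q).
1 − 2P − Q = 0.731, giving −½ ln(0.731) = 0.156671.
1 − 2Q = 0.6664, giving −¼ ln(0.6664) = 0.101466.
d = 0.156671 + 0.101466 = 0.258137.

0.2581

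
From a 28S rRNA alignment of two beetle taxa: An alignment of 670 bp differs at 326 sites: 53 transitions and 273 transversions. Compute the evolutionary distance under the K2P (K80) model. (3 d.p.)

0.839

P = 53/670 ≈ 0.079104 and Q = 273/670 ≈ 0.407463.
Under the Kimura two-parameter model, d = −½ ln(1 − 2P − Q) − ¼ ln(1 − 2Q).
1 − 2P − Q = 0.434329, giving −½ ln(0.434329) = 0.416976.
1 − 2Q = 0.185074, giving −¼ ln(0.185074) = 0.421750.
d = 0.416976 + 0.421750 = 0.838726.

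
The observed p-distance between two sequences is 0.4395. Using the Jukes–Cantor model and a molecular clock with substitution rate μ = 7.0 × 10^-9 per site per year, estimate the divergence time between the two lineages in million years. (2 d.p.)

d = −(3/4) ln(1 − 4p/3) = −0.75 ln(1 − 0.586) = −0.75 ln(0.414)
  = −0.75 × (-0.881889) = 0.661417 substitutions/site.
Under a molecular clock d = 2μt, so t = d/(2μ) = 0.661417 / (2 × 7.0 × 10^-9) = 47.24 million years.

47.24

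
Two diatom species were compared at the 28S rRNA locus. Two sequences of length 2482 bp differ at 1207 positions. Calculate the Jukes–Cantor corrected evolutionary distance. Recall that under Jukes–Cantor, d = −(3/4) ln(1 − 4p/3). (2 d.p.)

0.78

p = 1207/2482 ≈ 0.486301.
d = −(3/4) ln(1 − 4p/3) = −0.75 ln(1 − 0.648401) = −0.75 ln(0.351599)
  = −0.75 × (-1.045264) = 0.783948 substitutions/site.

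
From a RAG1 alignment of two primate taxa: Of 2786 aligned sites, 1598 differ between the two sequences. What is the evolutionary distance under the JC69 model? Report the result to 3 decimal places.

p = 1598/2786 ≈ 0.573582.
d = −(3/4) ln(1 − 4p/3) = −0.75 ln(1 − 0.764776) = −0.75 ln(0.235224)
  = −0.75 × (-1.447217) = 1.085413 substitutions/site.

1.085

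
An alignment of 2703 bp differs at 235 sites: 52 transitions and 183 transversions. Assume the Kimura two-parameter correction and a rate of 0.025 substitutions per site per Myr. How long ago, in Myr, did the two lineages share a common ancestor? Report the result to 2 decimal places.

1.85

P = 52/2703 ≈ 0.019238 and Q = 183/2703 ≈ 0.067703.
Under the Kimura two-parameter model, d = −½ ln(1 − 2P − Q) − ¼ ln(1 − 2Q).
1 − 2P − Q = 0.893821, giving −½ ln(0.893821) = 0.056125.
1 − 2Q = 0.864594, giving −¼ ln(0.864594) = 0.036374.
d = 0.056125 + 0.036374 = 0.092499.
Under a molecular clock d = 2μt, so t = d/(2μ) = 0.092499 / (2 × 0.025) = 1.85 Myr.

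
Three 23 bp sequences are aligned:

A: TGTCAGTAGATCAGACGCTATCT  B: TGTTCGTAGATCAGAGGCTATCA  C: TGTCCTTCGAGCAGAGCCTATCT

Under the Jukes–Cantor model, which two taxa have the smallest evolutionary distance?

A–B: 4/23 differ, p = 0.174, d = 0.198.
A–C: 6/23 differ, p = 0.261, d = 0.321.
B–C: 6/23 differ, p = 0.261, d = 0.321.
The smallest distance is between A and B.

A and B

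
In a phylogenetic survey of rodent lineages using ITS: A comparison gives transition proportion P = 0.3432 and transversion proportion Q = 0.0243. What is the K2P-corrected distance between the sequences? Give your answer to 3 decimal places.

0.633

Under the Kimura two-parameter model, d = −½ ln(1 − 2P − Q) − ¼ ln(1 − 2Q).
1 − 2P − Q = 0.2893, giving −½ ln(0.2893) = 0.620146.
1 − 2Q = 0.9514, giving −¼ ln(0.9514) = 0.012455.
d = 0.620146 + 0.012455 = 0.632601.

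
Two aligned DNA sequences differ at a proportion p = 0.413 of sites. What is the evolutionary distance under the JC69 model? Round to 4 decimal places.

d = −(3/4) ln(1 − 4p/3) = −0.75 ln(1 − 0.550667) = −0.75 ln(0.449333)
  = −0.75 × (-0.799991) = 0.599993 substitutions/site.

0.6000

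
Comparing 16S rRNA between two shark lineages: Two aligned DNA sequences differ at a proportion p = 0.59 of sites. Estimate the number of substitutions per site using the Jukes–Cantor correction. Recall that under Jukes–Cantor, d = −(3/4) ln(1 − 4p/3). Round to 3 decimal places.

1.159

d = −(3/4) ln(1 − 4p/3) = −0.75 ln(1 − 0.786667) = −0.75 ln(0.213333)
  = −0.75 × (-1.544901) = 1.158676 substitutions/site.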